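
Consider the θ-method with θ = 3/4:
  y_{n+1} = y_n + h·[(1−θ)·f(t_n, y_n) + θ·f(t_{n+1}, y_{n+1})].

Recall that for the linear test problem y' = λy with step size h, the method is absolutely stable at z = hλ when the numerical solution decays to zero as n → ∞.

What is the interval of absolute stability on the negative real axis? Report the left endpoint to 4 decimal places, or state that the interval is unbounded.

Set f=λy, z=hλ:
  y_{n+1} = y_n + z·[1/4·y_n + 3/4·y_{n+1}] ⇒ (1 − 3/4z)y_{n+1} = (1 + 1/4z)y_n
  R(z) = (1 + 1/4z)/(1 − 3/4z).

Boundary: |R(x)|=1, x<0.
x=-1.15: |R|=0.3826
x=-2: |R|=0.2000
x=-10: |R|=0.1765
x=-100: |R|=0.3158
θ=3/4≥1/2 ⇒ |1+1/4x|<|1−3/4x| ∀x<0 ⇒ interval (−∞,0).

(−∞, 0) — no finite endpoint.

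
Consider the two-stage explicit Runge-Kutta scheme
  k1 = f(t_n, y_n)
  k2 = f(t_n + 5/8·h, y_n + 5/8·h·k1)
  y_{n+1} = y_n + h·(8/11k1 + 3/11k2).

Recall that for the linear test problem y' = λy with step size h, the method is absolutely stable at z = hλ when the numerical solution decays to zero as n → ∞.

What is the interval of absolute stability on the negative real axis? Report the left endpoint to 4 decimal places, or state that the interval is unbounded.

z∈(-5.8667,0).

With y'=λy (z=hλ):
  k1=λy_n ⇒ h·k1=z·y_n;  k2=λ(1+5/8z)y_n ⇒ h·k2=z(1+5/8z)y_n
  y_{n+1}/y_n = 1 + 8/11z + 3/11z(1+5/8z) = 1 + z + 15/88z²
  R(z) = 1 + z + 15/88z².

Need |R(x)|<1, x<0.
x=-1.21: |R|=0.0396
R=1: x+15/88x²=0 ⇒ x=−88/15=-5.8667; min R=1−1/(4·15/88)=-0.4667>−1
Confirm numerically:
  x=-4.370: |R|=0.11485 <1
  x=-3.812: |R|=0.33507 <1
  x=-2.784: |R|=0.46287 <1
  x=-6.356: |R|=1.53015 >1
  x=-6.302: |R|=1.46764 >1
  x=-6.177: |R|=1.32675 >1
Stable set (-5.8667, 0).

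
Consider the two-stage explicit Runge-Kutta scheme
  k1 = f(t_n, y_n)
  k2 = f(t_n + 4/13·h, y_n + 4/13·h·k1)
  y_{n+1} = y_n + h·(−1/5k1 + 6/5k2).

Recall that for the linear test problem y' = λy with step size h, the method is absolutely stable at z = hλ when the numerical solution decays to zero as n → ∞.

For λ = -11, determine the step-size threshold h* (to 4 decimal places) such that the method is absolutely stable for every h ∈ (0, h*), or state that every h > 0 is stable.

Test eqn y'=λy, z=hλ:
  k1=λy_n ⇒ h·k1=z·y_n;  k2=λ(1+4/13z)y_n ⇒ h·k2=z(1+4/13z)y_n
  y_{n+1}/y_n = 1 − 1/5z + 6/5z(1+4/13z) = 1 + z + 24/65z²
  Hence R(z) = 1 + z + 24/65z².

Find x<0 with |R(x)|<1.
x=-0.68: |R|=0.4907
R=1: x+24/65x²=0 ⇒ x=−65/24=-2.7083; min R=1−1/(4·24/65)=0.3229>−1
Confirm numerically:
  x=-2.432: |R|=0.75186 <1
  x=-2.174: |R|=0.57109 <1
  x=-1.231: |R|=0.32852 <1
  x=-1.172: |R|=0.33517 <1
  x=-3.017: |R|=1.34385 >1
  x=-2.863: |R|=1.16350 >1
  x=-2.776: |R|=1.06936 >1
Stable set (-2.7083, 0).

(-2.7083,0); λ=-11 ⇒ h* = (65/24)/11 = 0.2462.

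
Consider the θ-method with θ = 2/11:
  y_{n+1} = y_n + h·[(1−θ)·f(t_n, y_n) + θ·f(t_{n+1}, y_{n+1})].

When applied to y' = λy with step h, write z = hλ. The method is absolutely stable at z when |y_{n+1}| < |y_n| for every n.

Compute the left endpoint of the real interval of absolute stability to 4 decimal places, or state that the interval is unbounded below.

left endpoint -3.1429.

On y'=λy, z=hλ:
  y_{n+1} = y_n + z·[9/11·y_n + 2/11·y_{n+1}] ⇒ (1 − 2/11z)y_{n+1} = (1 + 9/11z)y_n
  R(z) = (1 + 9/11z)/(1 − 2/11z).

Find x<0 with |R(x)|<1.
x=-0.82: |R|=0.2864
R=−1: 1+9/11x = −1+2/11x ⇒ -7/11x=2 ⇒ x=2/(-7/11)=-3.1429
Confirm numerically:
  x=-2.353: |R|=0.64797 <1
  x=-1.768: |R|=0.33792 <1
  x=-1.592: |R|=0.23463 <1
  x=-3.302: |R|=1.06328 >1
  x=-3.282: |R|=1.05545 >1
So |R|<1 on (-3.1429, 0).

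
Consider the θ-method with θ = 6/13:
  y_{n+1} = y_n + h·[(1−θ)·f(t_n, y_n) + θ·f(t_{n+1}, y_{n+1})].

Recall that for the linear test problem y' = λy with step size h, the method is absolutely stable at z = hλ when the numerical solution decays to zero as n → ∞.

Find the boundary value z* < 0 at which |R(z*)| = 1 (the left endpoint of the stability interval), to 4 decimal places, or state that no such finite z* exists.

left endpoint -26.0000.

Test eqn y'=λy, z=hλ:
  y_{n+1} = y_n + z·[7/13·y_n + 6/13·y_{n+1}] ⇒ (1 − 6/13z)y_{n+1} = (1 + 7/13z)y_n
  R(z) = (1 + 7/13z)/(1 − 6/13z).

Boundary: |R(x)|=1, x<0.
x=-0.77: |R|=0.4319
R=−1: 1+7/13x = −1+6/13x ⇒ -1/13x=2 ⇒ x=2/(-1/13)=-26.0000
Confirm numerically:
  x=-25.656: |R|=0.99794 <1
  x=-25.478: |R|=0.99685 <1
  x=-23.152: |R|=0.98125 <1
  x=-26.453: |R|=1.00264 >1
  x=-26.298: |R|=1.00174 >1
  x=-26.073: |R|=1.00043 >1
Interval (-26.0000, 0).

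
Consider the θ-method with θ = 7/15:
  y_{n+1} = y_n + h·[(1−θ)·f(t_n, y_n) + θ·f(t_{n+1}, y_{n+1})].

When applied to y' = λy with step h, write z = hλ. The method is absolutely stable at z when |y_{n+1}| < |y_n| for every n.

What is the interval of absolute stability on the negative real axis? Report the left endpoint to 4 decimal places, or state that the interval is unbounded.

Set f=λy, z=hλ:
  y_{n+1} = y_n + z·[8/15·y_n + 7/15·y_{n+1}] ⇒ (1 − 7/15z)y_{n+1} = (1 + 8/15z)y_n
  R(z) = (1 + 8/15z)/(1 − 7/15z).

Find x<0 with |R(x)|<1.
x=-1.62: |R|=0.0774
R=−1: 1+8/15x = −1+7/15x ⇒ -1/15x=2 ⇒ x=2/(-1/15)=-30.0000
Confirm numerically:
  x=-28.016: |R|=0.99060 <1
  x=-23.675: |R|=0.96500 <1
  x=-17.353: |R|=0.90733 <1
  x=-13.841: |R|=0.85558 <1
  x=-30.517: |R|=1.00226 >1
  x=-30.135: |R|=1.00060 >1
So |R|<1 on (-30.0000, 0).

(-30.0000, 0).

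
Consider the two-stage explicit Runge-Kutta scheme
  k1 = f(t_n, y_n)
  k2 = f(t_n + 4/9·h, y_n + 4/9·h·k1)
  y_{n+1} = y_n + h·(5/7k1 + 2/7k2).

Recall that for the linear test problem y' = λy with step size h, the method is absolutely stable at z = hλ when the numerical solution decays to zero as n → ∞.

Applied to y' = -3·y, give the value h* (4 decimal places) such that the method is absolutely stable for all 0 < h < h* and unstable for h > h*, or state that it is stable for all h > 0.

(-7.8750,0); λ=-3 ⇒ h* = (63/8)/3 = 2.6250.

Test eqn y'=λy, z=hλ:
  k1=λy_n ⇒ h·k1=z·y_n;  k2=λ(1+4/9z)y_n ⇒ h·k2=z(1+4/9z)y_n
  y_{n+1}/y_n = 1 + 5/7z + 2/7z(1+4/9z) = 1 + z + 8/63z²
  so R(z) = 1 + z + 8/63z².

Need |R(x)|<1, x<0.
x=-1.3: |R|=0.0854
R=1: x+8/63x²=0 ⇒ x=−63/8=-7.8750; min R=1−1/(4·8/63)=-0.9688>−1
Confirm numerically:
  x=-7.589: |R|=0.72439 <1
  x=-5.884: |R|=0.48762 <1
  x=-4.119: |R|=0.96457 <1
  x=-4.073: |R|=0.96642 <1
  x=-8.323: |R|=1.47349 >1
  x=-8.191: |R|=1.32868 >1
So |R|<1 on (-7.8750, 0).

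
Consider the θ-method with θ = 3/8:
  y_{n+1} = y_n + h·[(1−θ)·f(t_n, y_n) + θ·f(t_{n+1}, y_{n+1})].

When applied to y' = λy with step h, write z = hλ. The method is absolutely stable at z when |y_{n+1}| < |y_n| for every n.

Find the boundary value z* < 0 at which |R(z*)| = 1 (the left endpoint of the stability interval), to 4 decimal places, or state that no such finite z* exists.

left endpoint -8.0000.

Set f=λy, z=hλ:
  y_{n+1} = y_n + z·[5/8·y_n + 3/8·y_{n+1}] ⇒ (1 − 3/8z)y_{n+1} = (1 + 5/8z)y_n
  R(z) = (1 + 5/8z)/(1 − 3/8z).

Find x<0 with |R(x)|<1.
x=-1.03: |R|=0.2570
R=−1: 1+5/8x = −1+3/8x ⇒ -1/4x=2 ⇒ x=2/(-1/4)=-8.0000
Confirm numerically:
  x=-7.222: |R|=0.94755 <1
  x=-7.091: |R|=0.93789 <1
  x=-5.775: |R|=0.82428 <1
  x=-4.741: |R|=0.70670 <1
  x=-8.209: |R|=1.01281 >1
  x=-8.117: |R|=1.00723 >1
Interval (-8.0000, 0).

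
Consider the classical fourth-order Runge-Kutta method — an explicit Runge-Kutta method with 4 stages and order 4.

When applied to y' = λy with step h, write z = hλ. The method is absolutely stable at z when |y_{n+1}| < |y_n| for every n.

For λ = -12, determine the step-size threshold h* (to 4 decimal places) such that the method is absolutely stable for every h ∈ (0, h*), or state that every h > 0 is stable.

(-2.7853,0); λ=-12 ⇒ h* = 0.2321.

With y'=λy (z=hλ):
  order 4, 4-stage ⇒ R(z)=1+z+z^2/2+z^3/6+z^4/24
  (e.g. R(-0.33)=0.71895, |R|=0.71895)

Need |R(x)|<1, x<0.
x=-0.33: |R|=0.7190
|R(-2.59)|=0.7433 |R(-0.99)|=0.3784 |R(-0.88)|=0.4186
Bisect:
  x_lo=-3.4745 |R|=2.6431  x_hi=-0.3566 |R|=0.7001
  mid=-1.91556 |R|=0.30865 →hi
  mid=-2.69503 |R|=0.87222 →hi
  mid=-3.08476 |R|=1.55371 →lo
  mid=-2.88989 |R|=1.16950 →lo
  mid=-2.79246 |R|=1.01086 →lo
  mid=-2.74375 |R|=0.93914 →hi
  mid=-2.76810 |R|=0.97439 →hi
  mid=-2.78028 |R|=0.99247 →hi
  mid=-2.78637 |R|=1.00163 →lo
  ...
  [-2.78542,-2.78523] ⇒ x*=-2.7853
So |R|<1 on (-2.7853, 0).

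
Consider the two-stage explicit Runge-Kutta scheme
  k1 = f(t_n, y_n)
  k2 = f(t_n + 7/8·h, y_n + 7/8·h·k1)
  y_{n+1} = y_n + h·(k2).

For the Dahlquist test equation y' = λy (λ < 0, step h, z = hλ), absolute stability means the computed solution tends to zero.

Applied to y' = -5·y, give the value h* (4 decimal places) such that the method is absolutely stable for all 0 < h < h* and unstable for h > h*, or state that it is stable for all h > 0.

Test eqn y'=λy, z=hλ:
  k1=λy_n ⇒ h·k1=z·y_n;  k2=λ(1+7/8z)y_n ⇒ h·k2=z(1+7/8z)y_n
  y_{n+1}/y_n = 1 + z(1+7/8z) = 1 + z + 7/8z²
  Hence R(z) = 1 + z + 7/8z².

Find x<0 with |R(x)|<1.
x=-0.54: |R|=0.7151
R=1: x+7/8x²=0 ⇒ x=−8/7=-1.1429; min R=1−1/(4·7/8)=0.7143>−1
Confirm numerically:
  x=-0.799: |R|=0.75960 <1
  x=-0.741: |R|=0.73945 <1
  x=-0.608: |R|=0.71546 <1
  x=-0.471: |R|=0.72311 <1
  x=-1.534: |R|=1.52501 >1
  x=-1.211: |R|=1.07221 >1
Interval (-1.1429, 0).

(-1.1429,0); λ=-5 ⇒ h* = (8/7)/5 = 0.2286.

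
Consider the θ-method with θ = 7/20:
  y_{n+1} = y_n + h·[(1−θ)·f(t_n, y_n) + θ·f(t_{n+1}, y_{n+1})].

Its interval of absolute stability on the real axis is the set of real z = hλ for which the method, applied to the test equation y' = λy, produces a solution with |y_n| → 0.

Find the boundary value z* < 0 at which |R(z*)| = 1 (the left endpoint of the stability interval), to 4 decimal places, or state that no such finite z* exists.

left endpoint -6.6667.

Test eqn y'=λy, z=hλ:
  y_{n+1} = y_n + z·[13/20·y_n + 7/20·y_{n+1}] ⇒ (1 − 7/20z)y_{n+1} = (1 + 13/20z)y_n
  ⇒ R(z) = (1 + 13/20z)/(1 − 7/20z).

Need |R(x)|<1, x<0.
x=-1.73: |R|=0.0775
R=−1: 1+13/20x = −1+7/20x ⇒ -3/10x=2 ⇒ x=2/(-3/10)=-6.6667
Confirm numerically:
  x=-3.300: |R|=0.53132 <1
  x=-2.986: |R|=0.46008 <1
  x=-2.839: |R|=0.42402 <1
  x=-7.257: |R|=1.05003 >1
  x=-7.233: |R|=1.04811 >1
  x=-7.092: |R|=1.03664 >1
Interval (-6.6667, 0).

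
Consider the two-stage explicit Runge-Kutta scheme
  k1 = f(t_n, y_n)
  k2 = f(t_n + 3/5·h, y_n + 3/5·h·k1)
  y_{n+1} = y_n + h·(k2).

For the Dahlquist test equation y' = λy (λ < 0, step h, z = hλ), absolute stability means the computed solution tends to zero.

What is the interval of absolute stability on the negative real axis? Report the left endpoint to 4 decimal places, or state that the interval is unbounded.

(-1.6667, 0).

On y'=λy, z=hλ:
  k1=λy_n ⇒ h·k1=z·y_n;  k2=λ(1+3/5z)y_n ⇒ h·k2=z(1+3/5z)y_n
  y_{n+1}/y_n = 1 + z(1+3/5z) = 1 + z + 3/5z²
  R(z) = 1 + z + 3/5z².

Find x<0 with |R(x)|<1.
x=-1.07: |R|=0.6169
R=1: x+3/5x²=0 ⇒ x=−5/3=-1.6667; min R=1−1/(4·3/5)=0.5833>−1
Confirm numerically:
  x=-1.250: |R|=0.68750 <1
  x=-1.102: |R|=0.62664 <1
  x=-0.867: |R|=0.58401 <1
  x=-1.971: |R|=1.35990 >1
  x=-1.956: |R|=1.33956 >1
  x=-1.800: |R|=1.14400 >1
So |R|<1 on (-1.6667, 0).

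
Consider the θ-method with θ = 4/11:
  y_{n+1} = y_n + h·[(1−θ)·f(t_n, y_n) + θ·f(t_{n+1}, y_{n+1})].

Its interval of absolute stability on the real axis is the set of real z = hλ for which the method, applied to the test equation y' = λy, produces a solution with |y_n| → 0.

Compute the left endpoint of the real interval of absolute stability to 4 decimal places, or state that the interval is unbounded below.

Set f=λy, z=hλ:
  y_{n+1} = y_n + z·[7/11·y_n + 4/11·y_{n+1}] ⇒ (1 − 4/11z)y_{n+1} = (1 + 7/11z)y_n
  ⇒ R(z) = (1 + 7/11z)/(1 − 4/11z).

Find x<0 with |R(x)|<1.
x=-1.67: |R|=0.0390
R=−1: 1+7/11x = −1+4/11x ⇒ -3/11x=2 ⇒ x=2/(-3/11)=-7.3333
Confirm numerically:
  x=-5.964: |R|=0.88214 <1
  x=-3.682: |R|=0.57424 <1
  x=-3.569: |R|=0.55321 <1
  x=-7.793: |R|=1.03270 >1
  x=-7.384: |R|=1.00375 >1
Stable set (-7.3333, 0).

z* = -7.3333.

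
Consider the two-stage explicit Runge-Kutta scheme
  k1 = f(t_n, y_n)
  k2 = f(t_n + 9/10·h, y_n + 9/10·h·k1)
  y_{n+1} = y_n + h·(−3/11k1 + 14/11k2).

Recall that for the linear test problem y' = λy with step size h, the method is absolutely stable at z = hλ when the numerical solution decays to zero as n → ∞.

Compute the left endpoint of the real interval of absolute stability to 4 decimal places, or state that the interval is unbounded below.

z* = -0.8730.

With y'=λy (z=hλ):
  k1=λy_n ⇒ h·k1=z·y_n;  k2=λ(1+9/10z)y_n ⇒ h·k2=z(1+9/10z)y_n
  y_{n+1}/y_n = 1 − 3/11z + 14/11z(1+9/10z) = 1 + z + 63/55z²
  so R(z) = 1 + z + 63/55z².

Solve |R(x)|<1 on ℝ⁻.
x=-0.51: |R|=0.7879
R=1: x+63/55x²=0 ⇒ x=−55/63=-0.8730; min R=1−1/(4·63/55)=0.7817>−1
Confirm numerically:
  x=-0.790: |R|=0.92488 <1
  x=-0.616: |R|=0.81865 <1
  x=-0.585: |R|=0.80700 <1
  x=-1.447: |R|=1.95136 >1
  x=-0.997: |R|=1.14159 >1
So |R|<1 on (-0.8730, 0).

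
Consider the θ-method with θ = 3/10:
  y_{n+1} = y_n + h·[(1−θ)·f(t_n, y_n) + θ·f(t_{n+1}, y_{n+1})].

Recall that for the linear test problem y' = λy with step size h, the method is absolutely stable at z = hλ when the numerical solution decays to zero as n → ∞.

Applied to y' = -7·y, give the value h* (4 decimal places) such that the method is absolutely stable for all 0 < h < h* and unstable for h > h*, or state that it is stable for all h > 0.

(-5.0000,0); λ=-7 ⇒ h* = (5)/7 = 0.7143.

Test eqn y'=λy, z=hλ:
  y_{n+1} = y_n + z·[7/10·y_n + 3/10·y_{n+1}] ⇒ (1 − 3/10z)y_{n+1} = (1 + 7/10z)y_n
  so R(z) = (1 + 7/10z)/(1 − 3/10z).

Boundary: |R(x)|=1, x<0.
x=-0.39: |R|=0.6509
R=−1: 1+7/10x = −1+3/10x ⇒ -2/5x=2 ⇒ x=2/(-2/5)=-5.0000
Confirm numerically:
  x=-4.935: |R|=0.98952 <1
  x=-3.005: |R|=0.58033 <1
  x=-2.657: |R|=0.47849 <1
  x=-5.400: |R|=1.06107 >1
  x=-5.144: |R|=1.02265 >1
Interval (-5.0000, 0).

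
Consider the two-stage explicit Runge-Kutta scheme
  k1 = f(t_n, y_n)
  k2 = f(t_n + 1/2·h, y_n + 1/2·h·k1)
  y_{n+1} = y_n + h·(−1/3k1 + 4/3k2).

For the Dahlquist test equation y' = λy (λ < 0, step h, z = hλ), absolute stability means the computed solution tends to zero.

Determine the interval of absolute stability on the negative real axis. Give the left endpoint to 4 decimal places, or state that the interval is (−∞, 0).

(-1.5000, 0).

Test eqn y'=λy, z=hλ:
  k1=λy_n ⇒ h·k1=z·y_n;  k2=λ(1+1/2z)y_n ⇒ h·k2=z(1+1/2z)y_n
  y_{n+1}/y_n = 1 − 1/3z + 4/3z(1+1/2z) = 1 + z + 2/3z²
  so R(z) = 1 + z + 2/3z².

Solve |R(x)|<1 on ℝ⁻.
x=-0.62: |R|=0.6363
R=1: x+2/3x²=0 ⇒ x=−3/2=-1.5000; min R=1−1/(4·2/3)=0.6250>−1
Confirm numerically:
  x=-0.654: |R|=0.63114 <1
  x=-0.629: |R|=0.63476 <1
  x=-0.607: |R|=0.63863 <1
  x=-1.931: |R|=1.55484 >1
  x=-1.827: |R|=1.39829 >1
  x=-1.810: |R|=1.37407 >1
So |R|<1 on (-1.5000, 0).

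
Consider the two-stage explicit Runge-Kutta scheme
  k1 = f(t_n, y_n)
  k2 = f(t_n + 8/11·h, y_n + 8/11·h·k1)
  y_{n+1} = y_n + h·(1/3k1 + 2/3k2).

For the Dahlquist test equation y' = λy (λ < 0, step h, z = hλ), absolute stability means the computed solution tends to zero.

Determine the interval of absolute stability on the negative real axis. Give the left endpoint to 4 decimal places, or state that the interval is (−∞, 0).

z∈(-2.0625,0).

With y'=λy (z=hλ):
  k1=λy_n ⇒ h·k1=z·y_n;  k2=λ(1+8/11z)y_n ⇒ h·k2=z(1+8/11z)y_n
  y_{n+1}/y_n = 1 + 1/3z + 2/3z(1+8/11z) = 1 + z + 16/33z²
  so R(z) = 1 + z + 16/33z².

Solve |R(x)|<1 on ℝ⁻.
x=-1.05: |R|=0.4845
R=1: x+16/33x²=0 ⇒ x=−33/16=-2.0625; min R=1−1/(4·16/33)=0.4844>−1
Confirm numerically:
  x=-1.657: |R|=0.67422 <1
  x=-1.475: |R|=0.57985 <1
  x=-0.942: |R|=0.48824 <1
  x=-2.597: |R|=1.67302 >1
  x=-2.204: |R|=1.15121 >1
Interval (-2.0625, 0).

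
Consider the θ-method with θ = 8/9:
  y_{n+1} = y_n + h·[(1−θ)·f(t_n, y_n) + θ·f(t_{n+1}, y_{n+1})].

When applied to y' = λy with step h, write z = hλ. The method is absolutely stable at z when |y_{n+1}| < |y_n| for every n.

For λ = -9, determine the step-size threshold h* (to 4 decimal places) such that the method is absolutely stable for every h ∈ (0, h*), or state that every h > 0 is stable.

Test eqn y'=λy, z=hλ:
  y_{n+1} = y_n + z·[1/9·y_n + 8/9·y_{n+1}] ⇒ (1 − 8/9z)y_{n+1} = (1 + 1/9z)y_n
  ⇒ R(z) = (1 + 1/9z)/(1 − 8/9z).

Find x<0 with |R(x)|<1.
x=-1: |R|=0.4706
x=-2: |R|=0.2800
x=-10: |R|=0.0112
x=-100: |R|=0.1125
θ=8/9≥1/2 ⇒ |1+1/9x|<|1−8/9x| ∀x<0 ⇒ stable on all of ℝ⁻.

(−∞, 0) — no finite endpoint. Any h>0 works for λ=-9.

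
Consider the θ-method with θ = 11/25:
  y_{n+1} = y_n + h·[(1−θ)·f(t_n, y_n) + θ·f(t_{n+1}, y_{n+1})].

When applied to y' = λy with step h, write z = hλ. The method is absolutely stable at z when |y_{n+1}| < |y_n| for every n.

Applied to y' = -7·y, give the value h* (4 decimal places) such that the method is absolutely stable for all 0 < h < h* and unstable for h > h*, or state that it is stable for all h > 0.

On y'=λy, z=hλ:
  y_{n+1} = y_n + z·[14/25·y_n + 11/25·y_{n+1}] ⇒ (1 − 11/25z)y_{n+1} = (1 + 14/25z)y_n
  Hence R(z) = (1 + 14/25z)/(1 − 11/25z).

Need |R(x)|<1, x<0.
x=-0.92: |R|=0.3451
R=−1: 1+14/25x = −1+11/25x ⇒ -3/25x=2 ⇒ x=2/(-3/25)=-16.6667
Confirm numerically:
  x=-15.189: |R|=0.97692 <1
  x=-8.890: |R|=0.81000 <1
  x=-7.093: |R|=0.72122 <1
  x=-7.089: |R|=0.72098 <1
  x=-17.223: |R|=1.00778 >1
  x=-17.192: |R|=1.00736 >1
Interval (-16.6667, 0).

(-16.6667,0); λ=-7 ⇒ h* = (50/3)/7 = 2.3810.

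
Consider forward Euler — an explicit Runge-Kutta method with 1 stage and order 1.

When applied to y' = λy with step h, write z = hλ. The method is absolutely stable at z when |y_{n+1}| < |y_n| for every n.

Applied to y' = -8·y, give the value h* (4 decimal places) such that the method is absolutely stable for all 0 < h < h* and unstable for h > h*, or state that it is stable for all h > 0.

Test eqn y'=λy, z=hλ:
  order 1, 1-stage ⇒ R(z)=1+z
  (e.g. R(-0.31)=0.69000, |R|=0.69000)

Need |R(x)|<1, x<0.
x=-0.31: |R|=0.6900
|R(-1.49)|=0.4900 |R(-1.3)|=0.3000 |R(-0.65)|=0.3500
Bisect:
  x_lo=-2.6930 |R|=1.6930  x_hi=-0.3782 |R|=0.6218
  mid=-1.53558 |R|=0.53558 →hi
  mid=-2.11429 |R|=1.11429 →lo
  mid=-1.82494 |R|=0.82494 →hi
  mid=-1.96961 |R|=0.96961 →hi
  mid=-2.04195 |R|=1.04195 →lo
  mid=-2.00578 |R|=1.00578 →lo
  mid=-1.98770 |R|=0.98770 →hi
  mid=-1.99674 |R|=0.99674 →hi
  mid=-2.00126 |R|=1.00126 →lo
  ...
  [-2.00013,-1.99999] ⇒ x*=-2.0000
Interval (-2.0000, 0).

(-2.0000,0); λ=-8 ⇒ h* = 0.2500.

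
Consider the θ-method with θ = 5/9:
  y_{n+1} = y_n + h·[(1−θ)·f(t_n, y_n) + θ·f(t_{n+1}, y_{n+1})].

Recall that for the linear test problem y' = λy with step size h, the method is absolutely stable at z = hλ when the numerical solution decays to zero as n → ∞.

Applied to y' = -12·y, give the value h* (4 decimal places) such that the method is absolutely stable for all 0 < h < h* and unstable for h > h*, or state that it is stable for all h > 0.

Test eqn y'=λy, z=hλ:
  y_{n+1} = y_n + z·[4/9·y_n + 5/9·y_{n+1}] ⇒ (1 − 5/9z)y_{n+1} = (1 + 4/9z)y_n
  R(z) = (1 + 4/9z)/(1 − 5/9z).

Need |R(x)|<1, x<0.
x=-0.83: |R|=0.4319
x=-2: |R|=0.0526
x=-10: |R|=0.5254
x=-100: |R|=0.7682
θ=5/9≥1/2 ⇒ |1+4/9x|<|1−5/9x| ∀x<0 ⇒ stable on all of ℝ⁻.

unbounded; (−∞, 0). Any h>0 works for λ=-12.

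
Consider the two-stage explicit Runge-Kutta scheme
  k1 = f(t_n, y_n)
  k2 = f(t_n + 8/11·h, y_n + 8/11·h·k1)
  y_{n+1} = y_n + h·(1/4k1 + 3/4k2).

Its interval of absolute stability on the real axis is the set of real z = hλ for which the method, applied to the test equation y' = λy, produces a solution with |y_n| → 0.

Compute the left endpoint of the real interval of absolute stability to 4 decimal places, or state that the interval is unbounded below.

With y'=λy (z=hλ):
  k1=λy_n ⇒ h·k1=z·y_n;  k2=λ(1+8/11z)y_n ⇒ h·k2=z(1+8/11z)y_n
  y_{n+1}/y_n = 1 + 1/4z + 3/4z(1+8/11z) = 1 + z + 6/11z²
  R(z) = 1 + z + 6/11z².

Need |R(x)|<1, x<0.
x=-1.41: |R|=0.6744
R=1: x+6/11x²=0 ⇒ x=−11/6=-1.8333; min R=1−1/(4·6/11)=0.5417>−1
Confirm numerically:
  x=-1.677: |R|=0.85700 <1
  x=-1.549: |R|=0.75976 <1
  x=-1.222: |R|=0.59252 <1
  x=-1.153: |R|=0.57213 <1
  x=-2.341: |R|=1.64824 >1
  x=-2.288: |R|=1.56742 >1
  x=-1.872: |R|=1.03948 >1
Stable set (-1.8333, 0).

left endpoint -1.8333.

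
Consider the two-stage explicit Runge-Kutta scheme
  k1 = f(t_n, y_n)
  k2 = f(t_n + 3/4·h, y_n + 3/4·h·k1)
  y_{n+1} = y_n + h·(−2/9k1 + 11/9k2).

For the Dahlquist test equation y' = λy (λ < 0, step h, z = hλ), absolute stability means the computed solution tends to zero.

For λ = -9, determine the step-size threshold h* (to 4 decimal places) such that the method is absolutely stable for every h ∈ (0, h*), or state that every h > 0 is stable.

Set f=λy, z=hλ:
  k1=λy_n ⇒ h·k1=z·y_n;  k2=λ(1+3/4z)y_n ⇒ h·k2=z(1+3/4z)y_n
  y_{n+1}/y_n = 1 − 2/9z + 11/9z(1+3/4z) = 1 + z + 11/12z²
  ⇒ R(z) = 1 + z + 11/12z².

Find x<0 with |R(x)|<1.
x=-1.55: |R|=1.6523
R=1: x+11/12x²=0 ⇒ x=−12/11=-1.0909; min R=1−1/(4·11/12)=0.7273>−1
Confirm numerically:
  x=-1.046: |R|=0.95694 <1
  x=-0.973: |R|=0.89483 <1
  x=-0.687: |R|=0.74564 <1
  x=-0.567: |R|=0.72770 <1
  x=-1.664: |R|=1.87415 >1
  x=-1.621: |R|=1.78767 >1
  x=-1.338: |R|=1.30306 >1
Stable set (-1.0909, 0).

(-1.0909,0); λ=-9 ⇒ h* = (12/11)/9 = 0.1212.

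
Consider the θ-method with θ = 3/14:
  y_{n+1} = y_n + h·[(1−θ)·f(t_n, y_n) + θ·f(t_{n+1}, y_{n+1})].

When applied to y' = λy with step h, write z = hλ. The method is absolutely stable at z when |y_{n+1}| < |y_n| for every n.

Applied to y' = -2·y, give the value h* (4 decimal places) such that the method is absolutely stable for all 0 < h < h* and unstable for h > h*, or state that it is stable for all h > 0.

(-3.5000,0); λ=-2 ⇒ h* = (7/2)/2 = 1.7500.

Test eqn y'=λy, z=hλ:
  y_{n+1} = y_n + z·[11/14·y_n + 3/14·y_{n+1}] ⇒ (1 − 3/14z)y_{n+1} = (1 + 11/14z)y_n
  ⇒ R(z) = (1 + 11/14z)/(1 − 3/14z).

Find x<0 with |R(x)|<1.
x=-1.45: |R|=0.1063
R=−1: 1+11/14x = −1+3/14x ⇒ -4/7x=2 ⇒ x=2/(-4/7)=-3.5000
Confirm numerically:
  x=-2.960: |R|=0.81119 <1
  x=-2.374: |R|=0.57353 <1
  x=-1.598: |R|=0.19038 <1
  x=-1.594: |R|=0.18816 <1
  x=-3.992: |R|=1.15152 >1
  x=-3.924: |R|=1.13162 >1
  x=-3.836: |R|=1.10538 >1
Stable set (-3.5000, 0).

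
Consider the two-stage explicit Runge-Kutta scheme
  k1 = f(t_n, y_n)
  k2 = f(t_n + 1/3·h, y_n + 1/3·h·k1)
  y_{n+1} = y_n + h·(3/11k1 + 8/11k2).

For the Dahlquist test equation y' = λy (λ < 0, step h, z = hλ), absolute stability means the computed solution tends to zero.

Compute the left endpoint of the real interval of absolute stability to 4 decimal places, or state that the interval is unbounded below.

left endpoint -4.1250.

Set f=λy, z=hλ:
  k1=λy_n ⇒ h·k1=z·y_n;  k2=λ(1+1/3z)y_n ⇒ h·k2=z(1+1/3z)y_n
  y_{n+1}/y_n = 1 + 3/11z + 8/11z(1+1/3z) = 1 + z + 8/33z²
  R(z) = 1 + z + 8/33z².

Solve |R(x)|<1 on ℝ⁻.
x=-0.62: |R|=0.4732
R=1: x+8/33x²=0 ⇒ x=−33/8=-4.1250; min R=1−1/(4·8/33)=-0.0312>−1
Confirm numerically:
  x=-3.795: |R|=0.69640 <1
  x=-3.655: |R|=0.58355 <1
  x=-2.320: |R|=0.01518 <1
  x=-1.687: |R|=0.00293 <1
  x=-4.554: |R|=1.47362 >1
  x=-4.551: |R|=1.46999 >1
  x=-4.432: |R|=1.32985 >1
Stable set (-4.1250, 0).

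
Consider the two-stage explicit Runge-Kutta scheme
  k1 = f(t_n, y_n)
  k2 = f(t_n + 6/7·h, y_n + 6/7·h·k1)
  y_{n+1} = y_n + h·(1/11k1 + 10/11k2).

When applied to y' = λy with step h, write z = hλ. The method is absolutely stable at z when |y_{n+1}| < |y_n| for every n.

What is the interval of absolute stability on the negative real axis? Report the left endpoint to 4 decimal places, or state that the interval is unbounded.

(-1.2833, 0).

Set f=λy, z=hλ:
  k1=λy_n ⇒ h·k1=z·y_n;  k2=λ(1+6/7z)y_n ⇒ h·k2=z(1+6/7z)y_n
  y_{n+1}/y_n = 1 + 1/11z + 10/11z(1+6/7z) = 1 + z + 60/77z²
  Hence R(z) = 1 + z + 60/77z².

Find x<0 with |R(x)|<1.
x=-0.47: |R|=0.7021
R=1: x+60/77x²=0 ⇒ x=−77/60=-1.2833; min R=1−1/(4·60/77)=0.6792>−1
Confirm numerically:
  x=-1.167: |R|=0.89421 <1
  x=-0.775: |R|=0.69302 <1
  x=-0.706: |R|=0.68239 <1
  x=-1.678: |R|=1.51604 >1
  x=-1.554: |R|=1.32775 >1
  x=-1.360: |R|=1.08125 >1
So |R|<1 on (-1.2833, 0).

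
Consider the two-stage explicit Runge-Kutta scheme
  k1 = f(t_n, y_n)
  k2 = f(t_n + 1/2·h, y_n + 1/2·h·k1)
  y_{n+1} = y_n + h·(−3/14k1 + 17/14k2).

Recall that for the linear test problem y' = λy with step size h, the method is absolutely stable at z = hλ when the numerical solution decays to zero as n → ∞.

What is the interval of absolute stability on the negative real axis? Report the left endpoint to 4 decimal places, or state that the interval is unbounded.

Test eqn y'=λy, z=hλ:
  k1=λy_n ⇒ h·k1=z·y_n;  k2=λ(1+1/2z)y_n ⇒ h·k2=z(1+1/2z)y_n
  y_{n+1}/y_n = 1 − 3/14z + 17/14z(1+1/2z) = 1 + z + 17/28z²
  ⇒ R(z) = 1 + z + 17/28z².

Solve |R(x)|<1 on ℝ⁻.
x=-1.59: |R|=0.9449
R=1: x+17/28x²=0 ⇒ x=−28/17=-1.6471; min R=1−1/(4·17/28)=0.5882>−1
Confirm numerically:
  x=-1.354: |R|=0.75908 <1
  x=-1.289: |R|=0.71978 <1
  x=-1.045: |R|=0.61802 <1
  x=-0.800: |R|=0.58857 <1
  x=-2.080: |R|=1.54674 >1
  x=-2.061: |R|=1.51797 >1
  x=-1.685: |R|=1.03882 >1
So |R|<1 on (-1.6471, 0).

z∈(-1.6471,0).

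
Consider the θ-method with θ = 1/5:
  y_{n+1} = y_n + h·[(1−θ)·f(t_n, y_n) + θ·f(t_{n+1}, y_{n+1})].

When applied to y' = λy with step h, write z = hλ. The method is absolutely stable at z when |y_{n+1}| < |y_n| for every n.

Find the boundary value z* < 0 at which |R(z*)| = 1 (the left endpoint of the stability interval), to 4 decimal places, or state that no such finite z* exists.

Test eqn y'=λy, z=hλ:
  y_{n+1} = y_n + z·[4/5·y_n + 1/5·y_{n+1}] ⇒ (1 − 1/5z)y_{n+1} = (1 + 4/5z)y_n
  so R(z) = (1 + 4/5z)/(1 − 1/5z).

Need |R(x)|<1, x<0.
x=-1.07: |R|=0.1186
R=−1: 1+4/5x = −1+1/5x ⇒ -3/5x=2 ⇒ x=2/(-3/5)=-3.3333
Confirm numerically:
  x=-2.913: |R|=0.84064 <1
  x=-2.675: |R|=0.74267 <1
  x=-2.290: |R|=0.57064 <1
  x=-1.688: |R|=0.26196 <1
  x=-3.842: |R|=1.17259 >1
  x=-3.766: |R|=1.14807 >1
  x=-3.361: |R|=1.00993 >1
So |R|<1 on (-3.3333, 0).

left endpoint -3.3333.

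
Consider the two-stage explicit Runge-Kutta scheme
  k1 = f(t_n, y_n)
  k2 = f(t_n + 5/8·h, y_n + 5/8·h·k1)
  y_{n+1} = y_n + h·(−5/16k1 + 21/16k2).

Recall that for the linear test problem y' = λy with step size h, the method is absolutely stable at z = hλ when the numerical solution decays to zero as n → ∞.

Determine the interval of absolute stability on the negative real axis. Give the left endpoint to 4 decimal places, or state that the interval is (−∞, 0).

z∈(-1.2190,0).

On y'=λy, z=hλ:
  k1=λy_n ⇒ h·k1=z·y_n;  k2=λ(1+5/8z)y_n ⇒ h·k2=z(1+5/8z)y_n
  y_{n+1}/y_n = 1 − 5/16z + 21/16z(1+5/8z) = 1 + z + 105/128z²
  R(z) = 1 + z + 105/128z².

Boundary: |R(x)|=1, x<0.
x=-0.67: |R|=0.6982
R=1: x+105/128x²=0 ⇒ x=−128/105=-1.2190; min R=1−1/(4·105/128)=0.6952>−1
Confirm numerically:
  x=-1.120: |R|=0.90900 <1
  x=-0.780: |R|=0.71908 <1
  x=-0.749: |R|=0.71120 <1
  x=-0.677: |R|=0.69897 <1
  x=-1.661: |R|=1.60218 >1
  x=-1.410: |R|=1.22086 >1
  x=-1.345: |R|=1.13897 >1
So |R|<1 on (-1.2190, 0).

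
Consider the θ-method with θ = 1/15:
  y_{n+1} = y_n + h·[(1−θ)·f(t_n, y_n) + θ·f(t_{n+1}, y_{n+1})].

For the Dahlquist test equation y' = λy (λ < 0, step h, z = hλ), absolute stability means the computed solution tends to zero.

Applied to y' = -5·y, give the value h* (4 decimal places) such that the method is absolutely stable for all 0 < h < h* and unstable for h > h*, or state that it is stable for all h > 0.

Test eqn y'=λy, z=hλ:
  y_{n+1} = y_n + z·[14/15·y_n + 1/15·y_{n+1}] ⇒ (1 − 1/15z)y_{n+1} = (1 + 14/15z)y_n
  ⇒ R(z) = (1 + 14/15z)/(1 − 1/15z).

Boundary: |R(x)|=1, x<0.
x=-1.23: |R|=0.1368
R=−1: 1+14/15x = −1+1/15x ⇒ -13/15x=2 ⇒ x=2/(-13/15)=-2.3077
Confirm numerically:
  x=-2.081: |R|=0.82747 <1
  x=-1.069: |R|=0.00212 <1
  x=-1.020: |R|=0.04494 <1
  x=-2.883: |R|=1.41822 >1
  x=-2.465: |R|=1.11709 >1
  x=-2.356: |R|=1.03618 >1
Interval (-2.3077, 0).

(-2.3077,0); λ=-5 ⇒ h* = (30/13)/5 = 0.4615.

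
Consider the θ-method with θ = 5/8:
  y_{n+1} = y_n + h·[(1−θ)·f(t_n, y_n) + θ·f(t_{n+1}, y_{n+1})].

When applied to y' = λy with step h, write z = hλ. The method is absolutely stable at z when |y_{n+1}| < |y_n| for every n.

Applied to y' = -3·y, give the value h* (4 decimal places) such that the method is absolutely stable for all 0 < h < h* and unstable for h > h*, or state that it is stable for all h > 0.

Test eqn y'=λy, z=hλ:
  y_{n+1} = y_n + z·[3/8·y_n + 5/8·y_{n+1}] ⇒ (1 − 5/8z)y_{n+1} = (1 + 3/8z)y_n
  R(z) = (1 + 3/8z)/(1 − 5/8z).

Boundary: |R(x)|=1, x<0.
x=-1.65: |R|=0.1877
x=-2: |R|=0.1111
x=-10: |R|=0.3793
x=-100: |R|=0.5748
θ=5/8≥1/2 ⇒ |1+3/8x|<|1−5/8x| ∀x<0 ⇒ interval (−∞,0).

unbounded; (−∞, 0). Any h>0 works for λ=-3.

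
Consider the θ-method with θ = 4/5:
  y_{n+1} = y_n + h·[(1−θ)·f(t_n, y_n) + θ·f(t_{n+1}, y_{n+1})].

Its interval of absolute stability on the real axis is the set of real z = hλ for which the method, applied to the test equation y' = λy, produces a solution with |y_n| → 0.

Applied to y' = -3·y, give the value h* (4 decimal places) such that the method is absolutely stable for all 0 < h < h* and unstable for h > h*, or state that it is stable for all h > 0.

On y'=λy, z=hλ:
  y_{n+1} = y_n + z·[1/5·y_n + 4/5·y_{n+1}] ⇒ (1 − 4/5z)y_{n+1} = (1 + 1/5z)y_n
  Hence R(z) = (1 + 1/5z)/(1 − 4/5z).

Boundary: |R(x)|=1, x<0.
x=-1.06: |R|=0.4264
x=-2: |R|=0.2308
x=-10: |R|=0.1111
x=-100: |R|=0.2346
θ=4/5≥1/2 ⇒ |1+1/5x|<|1−4/5x| ∀x<0 ⇒ interval (−∞,0).

unbounded; (−∞, 0). Any h>0 works for λ=-3.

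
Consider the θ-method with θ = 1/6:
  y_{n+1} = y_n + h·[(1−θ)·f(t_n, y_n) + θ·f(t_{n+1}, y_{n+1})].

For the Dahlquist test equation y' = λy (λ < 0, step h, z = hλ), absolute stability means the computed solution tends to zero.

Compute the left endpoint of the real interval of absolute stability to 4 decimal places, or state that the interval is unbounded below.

Set f=λy, z=hλ:
  y_{n+1} = y_n + z·[5/6·y_n + 1/6·y_{n+1}] ⇒ (1 − 1/6z)y_{n+1} = (1 + 5/6z)y_n
  R(z) = (1 + 5/6z)/(1 − 1/6z).

Need |R(x)|<1, x<0.
x=-0.52: |R|=0.5215
R=−1: 1+5/6x = −1+1/6x ⇒ -2/3x=2 ⇒ x=2/(-2/3)=-3.0000
Confirm numerically:
  x=-2.732: |R|=0.87723 <1
  x=-2.580: |R|=0.80420 <1
  x=-2.530: |R|=0.77960 <1
  x=-1.907: |R|=0.44707 <1
  x=-3.525: |R|=1.22047 >1
  x=-3.419: |R|=1.17794 >1
  x=-3.280: |R|=1.12069 >1
Interval (-3.0000, 0).

z* = -3.0000.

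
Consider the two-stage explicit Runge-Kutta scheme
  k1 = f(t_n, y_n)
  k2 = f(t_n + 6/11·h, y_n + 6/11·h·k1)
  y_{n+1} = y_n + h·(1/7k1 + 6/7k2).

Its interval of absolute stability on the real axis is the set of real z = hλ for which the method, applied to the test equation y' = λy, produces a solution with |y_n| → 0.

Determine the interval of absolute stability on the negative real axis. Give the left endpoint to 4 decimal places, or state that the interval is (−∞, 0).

Set f=λy, z=hλ:
  k1=λy_n ⇒ h·k1=z·y_n;  k2=λ(1+6/11z)y_n ⇒ h·k2=z(1+6/11z)y_n
  y_{n+1}/y_n = 1 + 1/7z + 6/7z(1+6/11z) = 1 + z + 36/77z²
  ⇒ R(z) = 1 + z + 36/77z².

Find x<0 with |R(x)|<1.
x=-1.26: |R|=0.4823
R=1: x+36/77x²=0 ⇒ x=−77/36=-2.1389; min R=1−1/(4·36/77)=0.4653>−1
Confirm numerically:
  x=-2.072: |R|=0.93520 <1
  x=-1.825: |R|=0.73218 <1
  x=-1.787: |R|=0.70600 <1
  x=-1.640: |R|=0.61748 <1
  x=-2.695: |R|=1.70070 >1
  x=-2.370: |R|=1.25608 >1
Interval (-2.1389, 0).

z∈(-2.1389,0).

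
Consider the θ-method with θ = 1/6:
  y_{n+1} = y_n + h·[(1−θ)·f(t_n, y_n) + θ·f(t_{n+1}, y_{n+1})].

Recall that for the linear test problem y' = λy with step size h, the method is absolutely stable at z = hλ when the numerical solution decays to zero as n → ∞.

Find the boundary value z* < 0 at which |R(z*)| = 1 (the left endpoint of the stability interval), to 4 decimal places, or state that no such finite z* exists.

Test eqn y'=λy, z=hλ:
  y_{n+1} = y_n + z·[5/6·y_n + 1/6·y_{n+1}] ⇒ (1 − 1/6z)y_{n+1} = (1 + 5/6z)y_n
  so R(z) = (1 + 5/6z)/(1 − 1/6z).

Solve |R(x)|<1 on ℝ⁻.
x=-0.56: |R|=0.4878
R=−1: 1+5/6x = −1+1/6x ⇒ -2/3x=2 ⇒ x=2/(-2/3)=-3.0000
Confirm numerically:
  x=-2.949: |R|=0.97720 <1
  x=-2.706: |R|=0.86492 <1
  x=-1.299: |R|=0.06782 <1
  x=-1.257: |R|=0.03927 <1
  x=-3.418: |R|=1.17753 >1
  x=-3.144: |R|=1.06299 >1
  x=-3.067: |R|=1.02956 >1
So |R|<1 on (-3.0000, 0).

left endpoint -3.0000.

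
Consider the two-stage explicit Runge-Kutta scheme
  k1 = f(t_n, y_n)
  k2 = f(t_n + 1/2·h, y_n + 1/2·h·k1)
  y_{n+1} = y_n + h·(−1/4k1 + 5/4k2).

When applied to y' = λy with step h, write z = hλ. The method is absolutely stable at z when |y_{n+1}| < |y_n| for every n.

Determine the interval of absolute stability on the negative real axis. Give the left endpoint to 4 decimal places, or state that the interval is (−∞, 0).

Test eqn y'=λy, z=hλ:
  k1=λy_n ⇒ h·k1=z·y_n;  k2=λ(1+1/2z)y_n ⇒ h·k2=z(1+1/2z)y_n
  y_{n+1}/y_n = 1 − 1/4z + 5/4z(1+1/2z) = 1 + z + 5/8z²
  R(z) = 1 + z + 5/8z².

Find x<0 with |R(x)|<1.
x=-1.78: |R|=1.2003
R=1: x+5/8x²=0 ⇒ x=−8/5=-1.6000; min R=1−1/(4·5/8)=0.6000>−1
Confirm numerically:
  x=-1.375: |R|=0.80664 <1
  x=-1.175: |R|=0.68789 <1
  x=-1.011: |R|=0.62783 <1
  x=-0.863: |R|=0.60248 <1
  x=-1.754: |R|=1.16882 >1
  x=-1.661: |R|=1.06333 >1
Stable set (-1.6000, 0).

(-1.6000, 0).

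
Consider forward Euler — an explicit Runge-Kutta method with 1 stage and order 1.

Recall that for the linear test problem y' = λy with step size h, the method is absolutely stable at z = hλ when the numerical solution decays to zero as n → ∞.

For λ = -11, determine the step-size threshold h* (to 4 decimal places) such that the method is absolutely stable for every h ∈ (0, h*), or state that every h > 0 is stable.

With y'=λy (z=hλ):
  order 1, 1-stage ⇒ R(z)=1+z
  (e.g. R(-0.94)=0.06000, |R|=0.06000)

Boundary: |R(x)|=1, x<0.
x=-0.94: |R|=0.0600
|R(-2.17)|=1.1700 |R(-1.82)|=0.8200 |R(-1.39)|=0.3900
Bisect:
  x_lo=-2.7643 |R|=1.7643  x_hi=-0.0941 |R|=0.9059
  mid=-1.42921 |R|=0.42921 →hi
  mid=-2.09675 |R|=1.09675 →lo
  mid=-1.76298 |R|=0.76298 →hi
  mid=-1.92986 |R|=0.92986 →hi
  mid=-2.01331 |R|=1.01331 →lo
  mid=-1.97159 |R|=0.97159 →hi
  mid=-1.99245 |R|=0.99245 →hi
  mid=-2.00288 |R|=1.00288 →lo
  mid=-1.99766 |R|=0.99766 →hi
  mid=-2.00027 |R|=1.00027 →lo
  ...
  [-2.00011,-1.99994] ⇒ x*=-2.0000
Interval (-2.0000, 0).

(-2.0000,0); λ=-11 ⇒ h* = 0.1818.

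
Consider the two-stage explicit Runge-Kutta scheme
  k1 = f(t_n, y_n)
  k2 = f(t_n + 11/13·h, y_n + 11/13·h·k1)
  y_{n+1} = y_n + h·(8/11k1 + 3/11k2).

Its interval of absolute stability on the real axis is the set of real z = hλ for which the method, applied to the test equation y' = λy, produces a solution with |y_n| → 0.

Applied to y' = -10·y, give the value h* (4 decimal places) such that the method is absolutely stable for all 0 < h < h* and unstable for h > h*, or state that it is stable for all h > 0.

(-4.3333,0); λ=-10 ⇒ h* = (13/3)/10 = 0.4333.

Set f=λy, z=hλ:
  k1=λy_n ⇒ h·k1=z·y_n;  k2=λ(1+11/13z)y_n ⇒ h·k2=z(1+11/13z)y_n
  y_{n+1}/y_n = 1 + 8/11z + 3/11z(1+11/13z) = 1 + z + 3/13z²
  ⇒ R(z) = 1 + z + 3/13z².

Boundary: |R(x)|=1, x<0.
x=-1.77: |R|=0.0470
R=1: x+3/13x²=0 ⇒ x=−13/3=-4.3333; min R=1−1/(4·3/13)=-0.0833>−1
Confirm numerically:
  x=-4.069: |R|=0.75179 <1
  x=-3.701: |R|=0.45994 <1
  x=-1.807: |R|=0.05348 <1
  x=-4.550: |R|=1.22750 >1
  x=-4.490: |R|=1.16233 >1
  x=-4.461: |R|=1.13143 >1
So |R|<1 on (-4.3333, 0).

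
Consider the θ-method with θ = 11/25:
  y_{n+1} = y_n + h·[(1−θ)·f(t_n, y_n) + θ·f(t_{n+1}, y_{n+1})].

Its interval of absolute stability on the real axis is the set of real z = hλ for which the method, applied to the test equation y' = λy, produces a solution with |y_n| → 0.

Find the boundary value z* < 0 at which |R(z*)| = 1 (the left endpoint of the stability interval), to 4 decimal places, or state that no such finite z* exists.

left endpoint -16.6667.

With y'=λy (z=hλ):
  y_{n+1} = y_n + z·[14/25·y_n + 11/25·y_{n+1}] ⇒ (1 − 11/25z)y_{n+1} = (1 + 14/25z)y_n
  ⇒ R(z) = (1 + 14/25z)/(1 − 11/25z).

Boundary: |R(x)|=1, x<0.
x=-1.4: |R|=0.1337
R=−1: 1+14/25x = −1+11/25x ⇒ -3/25x=2 ⇒ x=2/(-3/25)=-16.6667
Confirm numerically:
  x=-15.838: |R|=0.98752 <1
  x=-12.939: |R|=0.93317 <1
  x=-11.487: |R|=0.89734 <1
  x=-10.641: |R|=0.87274 <1
  x=-16.844: |R|=1.00253 >1
  x=-16.839: |R|=1.00246 >1
Interval (-16.6667, 0).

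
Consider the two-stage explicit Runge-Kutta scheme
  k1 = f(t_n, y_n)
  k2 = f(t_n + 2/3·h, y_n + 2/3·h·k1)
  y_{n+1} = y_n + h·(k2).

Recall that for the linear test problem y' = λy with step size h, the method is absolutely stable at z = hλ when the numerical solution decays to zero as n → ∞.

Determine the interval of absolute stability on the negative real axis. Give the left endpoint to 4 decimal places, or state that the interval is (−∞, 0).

(-1.5000, 0).

On y'=λy, z=hλ:
  k1=λy_n ⇒ h·k1=z·y_n;  k2=λ(1+2/3z)y_n ⇒ h·k2=z(1+2/3z)y_n
  y_{n+1}/y_n = 1 + z(1+2/3z) = 1 + z + 2/3z²
  so R(z) = 1 + z + 2/3z².

Need |R(x)|<1, x<0.
x=-1.12: |R|=0.7163
R=1: x+2/3x²=0 ⇒ x=−3/2=-1.5000; min R=1−1/(4·2/3)=0.6250>−1
Confirm numerically:
  x=-1.404: |R|=0.91014 <1
  x=-1.205: |R|=0.76302 <1
  x=-0.992: |R|=0.66404 <1
  x=-0.639: |R|=0.63321 <1
  x=-2.062: |R|=1.77256 >1
  x=-1.934: |R|=1.55957 >1
  x=-1.811: |R|=1.37548 >1
So |R|<1 on (-1.5000, 0).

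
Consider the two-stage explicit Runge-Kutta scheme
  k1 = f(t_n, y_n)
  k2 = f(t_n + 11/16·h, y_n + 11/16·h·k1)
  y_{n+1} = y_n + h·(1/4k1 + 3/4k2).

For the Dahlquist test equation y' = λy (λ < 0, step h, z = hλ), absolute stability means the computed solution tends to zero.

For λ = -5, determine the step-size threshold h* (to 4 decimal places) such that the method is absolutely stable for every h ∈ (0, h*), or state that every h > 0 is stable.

(-1.9394,0); λ=-5 ⇒ h* = (64/33)/5 = 0.3879.

On y'=λy, z=hλ:
  k1=λy_n ⇒ h·k1=z·y_n;  k2=λ(1+11/16z)y_n ⇒ h·k2=z(1+11/16z)y_n
  y_{n+1}/y_n = 1 + 1/4z + 3/4z(1+11/16z) = 1 + z + 33/64z²
  R(z) = 1 + z + 33/64z².

Find x<0 with |R(x)|<1.
x=-1.37: |R|=0.5978
R=1: x+33/64x²=0 ⇒ x=−64/33=-1.9394; min R=1−1/(4·33/64)=0.5152>−1
Confirm numerically:
  x=-1.919: |R|=0.97982 <1
  x=-1.688: |R|=0.78119 <1
  x=-1.544: |R|=0.68522 <1
  x=-1.219: |R|=0.54720 <1
  x=-2.343: |R|=1.48760 >1
  x=-2.292: |R|=1.41671 >1
  x=-2.268: |R|=1.38428 >1
Interval (-1.9394, 0).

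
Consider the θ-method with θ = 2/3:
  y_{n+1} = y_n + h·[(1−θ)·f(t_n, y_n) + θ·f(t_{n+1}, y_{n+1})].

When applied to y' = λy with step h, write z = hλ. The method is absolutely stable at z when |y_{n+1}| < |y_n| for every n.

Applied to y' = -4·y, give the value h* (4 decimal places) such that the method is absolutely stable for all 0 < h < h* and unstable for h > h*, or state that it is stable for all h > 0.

unbounded; (−∞, 0). Any h>0 works for λ=-4.

On y'=λy, z=hλ:
  y_{n+1} = y_n + z·[1/3·y_n + 2/3·y_{n+1}] ⇒ (1 − 2/3z)y_{n+1} = (1 + 1/3z)y_n
  R(z) = (1 + 1/3z)/(1 − 2/3z).

Need |R(x)|<1, x<0.
x=-0.58: |R|=0.5817
x=-2: |R|=0.1429
x=-10: |R|=0.3043
x=-100: |R|=0.4778
θ=2/3≥1/2 ⇒ |1+1/3x|<|1−2/3x| ∀x<0 ⇒ unbounded interval.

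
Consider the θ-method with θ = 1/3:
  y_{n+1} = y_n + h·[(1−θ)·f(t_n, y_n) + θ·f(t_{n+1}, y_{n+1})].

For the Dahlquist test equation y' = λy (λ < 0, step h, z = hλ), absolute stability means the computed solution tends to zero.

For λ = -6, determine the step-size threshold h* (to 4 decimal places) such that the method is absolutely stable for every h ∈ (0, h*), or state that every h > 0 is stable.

On y'=λy, z=hλ:
  y_{n+1} = y_n + z·[2/3·y_n + 1/3·y_{n+1}] ⇒ (1 − 1/3z)y_{n+1} = (1 + 2/3z)y_n
  Hence R(z) = (1 + 2/3z)/(1 − 1/3z).

Find x<0 with |R(x)|<1.
x=-0.47: |R|=0.5937
R=−1: 1+2/3x = −1+1/3x ⇒ -1/3x=2 ⇒ x=2/(-1/3)=-6.0000
Confirm numerically:
  x=-4.814: |R|=0.84822 <1
  x=-3.893: |R|=0.69433 <1
  x=-3.097: |R|=0.52386 <1
  x=-6.377: |R|=1.04020 >1
  x=-6.289: |R|=1.03111 >1
  x=-6.091: |R|=1.01001 >1
So |R|<1 on (-6.0000, 0).

(-6.0000,0); λ=-6 ⇒ h* = (6)/6 = 1.0000.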